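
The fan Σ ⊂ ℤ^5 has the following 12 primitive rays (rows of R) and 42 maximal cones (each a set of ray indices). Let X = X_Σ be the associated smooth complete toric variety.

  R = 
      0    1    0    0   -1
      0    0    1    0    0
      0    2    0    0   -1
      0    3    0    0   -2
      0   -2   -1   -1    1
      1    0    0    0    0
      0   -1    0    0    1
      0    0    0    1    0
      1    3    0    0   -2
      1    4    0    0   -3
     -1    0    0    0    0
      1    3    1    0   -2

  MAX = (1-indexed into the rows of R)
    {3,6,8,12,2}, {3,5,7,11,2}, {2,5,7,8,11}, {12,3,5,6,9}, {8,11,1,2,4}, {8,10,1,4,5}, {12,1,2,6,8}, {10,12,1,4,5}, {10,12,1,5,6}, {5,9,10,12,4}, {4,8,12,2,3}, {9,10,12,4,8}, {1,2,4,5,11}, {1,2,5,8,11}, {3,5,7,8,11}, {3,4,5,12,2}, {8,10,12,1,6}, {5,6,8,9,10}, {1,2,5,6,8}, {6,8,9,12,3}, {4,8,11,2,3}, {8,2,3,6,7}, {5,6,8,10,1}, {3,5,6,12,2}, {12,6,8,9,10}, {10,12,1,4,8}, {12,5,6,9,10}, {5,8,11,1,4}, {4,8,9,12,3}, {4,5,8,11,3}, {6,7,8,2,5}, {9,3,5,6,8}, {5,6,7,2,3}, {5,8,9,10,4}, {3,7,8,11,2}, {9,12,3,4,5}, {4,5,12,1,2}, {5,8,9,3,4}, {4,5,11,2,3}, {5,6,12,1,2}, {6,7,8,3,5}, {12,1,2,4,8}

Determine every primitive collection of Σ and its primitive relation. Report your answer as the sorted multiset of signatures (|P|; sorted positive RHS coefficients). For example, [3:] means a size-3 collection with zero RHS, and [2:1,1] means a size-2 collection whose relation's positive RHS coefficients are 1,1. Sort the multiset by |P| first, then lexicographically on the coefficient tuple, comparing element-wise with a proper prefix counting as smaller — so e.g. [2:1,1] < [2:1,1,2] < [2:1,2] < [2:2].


18 minimal non-faces of Δ(Σ) (on 12 rays):

  P={1,7}:  v_{1} + v_{7} = 0 — sig = [2:]
  P={6,11}:  v_{6} + v_{11} = 0 — sig = [2:]
  P={1,3}:  v_{1} + v_{3} = v_{4} — sig = [2:1]
  P={1,9}:  v_{1} + v_{9} = v_{10} — sig = [2:1]
  P={2,9}:  v_{2} + v_{9} = v_{12} — sig = [2:1]
  P={4,6}:  v_{4} + v_{6} = v_{9} — sig = [2:1]
  P={4,7}:  v_{4} + v_{7} = v_{3} — sig = [2:1]
  P={7,10}:  v_{7} + v_{10} = v_{9} — sig = [2:1]
  P={9,11}:  v_{9} + v_{11} = v_{4} — sig = [2:1]
  P={2,10}:  v_{2} + v_{10} = v_{1} + v_{12} — sig = [2:1,1]
  P={3,10}:  v_{3} + v_{10} = v_{4} + v_{9} — sig = [2:1,1]
  P={7,9}:  v_{7} + v_{9} = v_{3} + v_{6} — sig = [2:1,1]
  P={10,11}:  v_{10} + v_{11} = v_{1} + v_{4} — sig = [2:1,1]
  P={11,12}:  v_{11} + v_{12} = v_{2} + v_{4} — sig = [2:1,1]
  P={7,12}:  v_{7} + v_{12} = v_{2} + v_{3} + v_{6} — sig = [2:1,1,1]
  P={5,8,12}:  v_{5} + v_{8} + v_{12} = v_{1} + v_{6} — sig = [3:1,1]
  P={2,3,5,8}:  v_{2} + v_{3} + v_{5} + v_{8} = 0 — sig = [4:]
  P={2,4,5,8}:  v_{2} + v_{4} + v_{5} + v_{8} = v_{1} — sig = [4:1]

Sorted signature multiset PRS(X):
    [2:]
    [2:]
    [2:1]
    [2:1]
    [2:1]
    [2:1]
    [2:1]
    [2:1]
    [2:1]
    [2:1,1]
    [2:1,1]
    [2:1,1]
    [2:1,1]
    [2:1,1]
    [2:1,1,1]
    [3:1,1]
    [4:]
    [4:1]


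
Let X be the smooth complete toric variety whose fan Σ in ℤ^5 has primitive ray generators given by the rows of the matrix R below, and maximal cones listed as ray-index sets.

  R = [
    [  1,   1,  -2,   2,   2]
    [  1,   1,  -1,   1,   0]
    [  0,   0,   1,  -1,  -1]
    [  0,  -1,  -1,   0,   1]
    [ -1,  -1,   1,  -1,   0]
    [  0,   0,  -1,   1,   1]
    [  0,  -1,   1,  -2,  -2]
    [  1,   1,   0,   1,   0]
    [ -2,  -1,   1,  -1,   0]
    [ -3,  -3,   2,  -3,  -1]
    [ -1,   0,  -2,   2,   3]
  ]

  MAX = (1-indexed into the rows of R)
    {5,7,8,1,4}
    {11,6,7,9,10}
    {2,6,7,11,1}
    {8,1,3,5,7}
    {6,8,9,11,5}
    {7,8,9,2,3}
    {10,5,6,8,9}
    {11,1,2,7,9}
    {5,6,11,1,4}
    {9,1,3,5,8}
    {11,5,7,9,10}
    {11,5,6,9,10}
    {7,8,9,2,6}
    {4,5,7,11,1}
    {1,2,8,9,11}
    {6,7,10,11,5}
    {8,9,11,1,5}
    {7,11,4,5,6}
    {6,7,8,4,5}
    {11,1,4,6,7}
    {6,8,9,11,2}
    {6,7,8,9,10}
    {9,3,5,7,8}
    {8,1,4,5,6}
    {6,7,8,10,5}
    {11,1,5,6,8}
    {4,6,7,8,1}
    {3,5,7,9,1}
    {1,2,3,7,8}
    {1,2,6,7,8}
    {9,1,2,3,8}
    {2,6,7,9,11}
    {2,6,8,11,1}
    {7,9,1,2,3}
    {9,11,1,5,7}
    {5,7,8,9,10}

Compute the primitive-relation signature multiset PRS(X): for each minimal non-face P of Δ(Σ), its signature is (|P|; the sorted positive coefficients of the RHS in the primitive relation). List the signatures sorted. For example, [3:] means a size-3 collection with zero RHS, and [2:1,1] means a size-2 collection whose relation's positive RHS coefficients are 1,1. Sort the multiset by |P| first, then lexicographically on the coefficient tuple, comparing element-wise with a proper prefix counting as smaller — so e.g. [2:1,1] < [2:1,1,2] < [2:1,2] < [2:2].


Σ has 17 primitive collections:

  P={2,5}:  v_{2} + v_{5} = 0  so sig = [2:]
  P={3,6}:  v_{3} + v_{6} = 0  so sig = [2:]
  P={3,11}:  v_{3} + v_{11} = v_{1} + v_{9}  so sig = [2:1,1]
  P={1,10}:  v_{1} + v_{10} = v_{5} + v_{7} + v_{11}  so sig = [2:1,1,1]
  P={2,4}:  v_{2} + v_{4} = v_{1} + v_{6} + v_{7}  so sig = [2:1,1,1]
  P={2,10}:  v_{2} + v_{10} = v_{6} + v_{7} + v_{9}  so sig = [2:1,1,1]
  P={3,4}:  v_{3} + v_{4} = v_{1} + v_{5} + v_{7}  so sig = [2:1,1,1]
  P={3,10}:  v_{3} + v_{10} = v_{5} + v_{7} + v_{9}  so sig = [2:1,1,1]
  P={4,9}:  v_{4} + v_{9} = v_{5} + v_{7} + v_{11}  so sig = [2:1,1,1]
  P={4,10}:  v_{4} + v_{10} = 2·v_{5} + v_{6} + 2·v_{7} + v_{11}  so sig = [2:1,1,2,2]
  P={1,6,9}:  v_{1} + v_{6} + v_{9} = v_{11}  so sig = [3:1]
  P={7,8,11}:  v_{7} + v_{8} + v_{11} = v_{6}  so sig = [3:1]
  P={4,8,11}:  v_{4} + v_{8} + v_{11} = v_{1} + v_{5} + 2·v_{6}  so sig = [3:1,1,2]
  P={8,10,11}:  v_{8} + v_{10} + v_{11} = v_{5} + 2·v_{6} + v_{9}  so sig = [3:1,1,2]
  P={1,7,8,9}:  v_{1} + v_{7} + v_{8} + v_{9} = 0  so sig = [4:]
  P={1,5,6,7}:  v_{1} + v_{5} + v_{6} + v_{7} = v_{4}  so sig = [4:1]
  P={5,6,7,9}:  v_{5} + v_{6} + v_{7} + v_{9} = v_{10}  so sig = [4:1]

Sorted signature multiset PRS(X):
[[2:], [2:], [2:1,1], [2:1,1,1], [2:1,1,1], [2:1,1,1], [2:1,1,1], [2:1,1,1], [2:1,1,1], [2:1,1,2,2], [3:1], [3:1], [3:1,1,2], [3:1,1,2], [4:], [4:1], [4:1]]


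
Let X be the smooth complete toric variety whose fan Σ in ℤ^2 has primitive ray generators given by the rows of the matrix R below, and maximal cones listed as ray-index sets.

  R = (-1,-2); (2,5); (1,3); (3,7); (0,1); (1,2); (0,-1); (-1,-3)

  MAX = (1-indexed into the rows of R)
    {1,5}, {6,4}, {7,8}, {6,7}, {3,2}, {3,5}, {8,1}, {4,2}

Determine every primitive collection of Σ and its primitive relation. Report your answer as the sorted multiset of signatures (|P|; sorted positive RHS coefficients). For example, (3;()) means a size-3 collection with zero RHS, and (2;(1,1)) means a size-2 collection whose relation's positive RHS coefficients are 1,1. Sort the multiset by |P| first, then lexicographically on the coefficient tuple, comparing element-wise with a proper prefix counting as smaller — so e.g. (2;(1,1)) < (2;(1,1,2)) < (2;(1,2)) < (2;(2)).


20 minimal non-faces of Δ(Σ) (on 8 rays):

  P={1,6}:  v_{1} + v_{6} = 0  →  sig = (2;())
  P={3,8}:  v_{3} + v_{8} = 0  →  sig = (2;())
  P={5,7}:  v_{5} + v_{7} = 0  →  sig = (2;())
  P={1,2}:  v_{1} + v_{2} = v_{3}  →  sig = (2;(1))
  P={1,3}:  v_{1} + v_{3} = v_{5}  →  sig = (2;(1))
  P={1,4}:  v_{1} + v_{4} = v_{2}  →  sig = (2;(1))
  P={1,7}:  v_{1} + v_{7} = v_{8}  →  sig = (2;(1))
  P={2,6}:  v_{2} + v_{6} = v_{4}  →  sig = (2;(1))
  P={2,8}:  v_{2} + v_{8} = v_{6}  →  sig = (2;(1))
  P={3,6}:  v_{3} + v_{6} = v_{2}  →  sig = (2;(1))
  P={3,7}:  v_{3} + v_{7} = v_{6}  →  sig = (2;(1))
  P={5,6}:  v_{5} + v_{6} = v_{3}  →  sig = (2;(1))
  P={5,8}:  v_{5} + v_{8} = v_{1}  →  sig = (2;(1))
  P={6,8}:  v_{6} + v_{8} = v_{7}  →  sig = (2;(1))
  P={4,5}:  v_{4} + v_{5} = v_{2} + v_{3}  →  sig = (2;(1,1))
  P={2,5}:  v_{2} + v_{5} = 2·v_{3}  →  sig = (2;(2))
  P={2,7}:  v_{2} + v_{7} = 2·v_{6}  →  sig = (2;(2))
  P={3,4}:  v_{3} + v_{4} = 2·v_{2}  →  sig = (2;(2))
  P={4,8}:  v_{4} + v_{8} = 2·v_{6}  →  sig = (2;(2))
  P={4,7}:  v_{4} + v_{7} = 3·v_{6}  →  sig = (2;(3))

so the primitive-relation signature multiset is
    |P|=2: 20 collections, coeffs (), (), (), (1), (1), (1), (1), (1), (1), (1), (1), (1), (1), (1), (1,1), (2), (2), (2), (2), (3)


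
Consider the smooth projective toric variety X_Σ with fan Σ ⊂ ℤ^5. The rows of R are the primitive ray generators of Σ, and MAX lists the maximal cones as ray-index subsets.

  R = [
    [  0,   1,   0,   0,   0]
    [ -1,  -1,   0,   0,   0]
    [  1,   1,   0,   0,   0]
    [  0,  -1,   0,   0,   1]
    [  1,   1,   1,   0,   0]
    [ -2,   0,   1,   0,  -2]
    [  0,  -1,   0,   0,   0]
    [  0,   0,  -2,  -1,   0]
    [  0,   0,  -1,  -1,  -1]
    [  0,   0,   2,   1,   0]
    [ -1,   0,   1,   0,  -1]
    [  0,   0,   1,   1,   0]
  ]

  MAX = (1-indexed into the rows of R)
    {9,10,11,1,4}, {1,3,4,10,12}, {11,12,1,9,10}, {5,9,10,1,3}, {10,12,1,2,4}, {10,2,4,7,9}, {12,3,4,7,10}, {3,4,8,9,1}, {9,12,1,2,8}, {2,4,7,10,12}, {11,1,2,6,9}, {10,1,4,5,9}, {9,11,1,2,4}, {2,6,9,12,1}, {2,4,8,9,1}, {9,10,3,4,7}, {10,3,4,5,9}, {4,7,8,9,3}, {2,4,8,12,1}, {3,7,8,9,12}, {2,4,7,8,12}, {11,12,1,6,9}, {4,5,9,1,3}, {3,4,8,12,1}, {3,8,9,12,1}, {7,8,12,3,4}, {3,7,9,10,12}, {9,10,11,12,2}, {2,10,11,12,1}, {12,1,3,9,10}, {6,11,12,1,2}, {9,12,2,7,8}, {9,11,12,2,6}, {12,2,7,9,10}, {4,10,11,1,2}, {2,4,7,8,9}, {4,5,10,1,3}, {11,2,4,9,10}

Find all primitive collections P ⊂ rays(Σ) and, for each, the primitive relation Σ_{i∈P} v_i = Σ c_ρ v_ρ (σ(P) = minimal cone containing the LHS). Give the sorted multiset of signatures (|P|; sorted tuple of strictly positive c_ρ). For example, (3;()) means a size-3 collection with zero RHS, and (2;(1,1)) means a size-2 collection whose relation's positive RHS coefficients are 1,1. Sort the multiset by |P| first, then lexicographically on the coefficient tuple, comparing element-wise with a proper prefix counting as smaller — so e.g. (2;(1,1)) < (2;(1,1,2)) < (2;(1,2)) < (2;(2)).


|primitive collections| = 22. Relations:

  P={1,7}:  v_{1} + v_{7} = 0  so sig = (2;())
  P={2,3}:  v_{2} + v_{3} = 0  so sig = (2;())
  P={8,10}:  v_{8} + v_{10} = 0  so sig = (2;())
  P={4,6}:  v_{4} + v_{6} = v_{2} + v_{11}  so sig = (2;(1,1))
  P={5,12}:  v_{5} + v_{12} = v_{3} + v_{10}  so sig = (2;(1,1))
  P={3,11}:  v_{3} + v_{11} = v_{1} + v_{9} + v_{10}  so sig = (2;(1,1,1))
  P={7,11}:  v_{7} + v_{11} = v_{2} + v_{9} + v_{10}  so sig = (2;(1,1,1))
  P={8,11}:  v_{8} + v_{11} = v_{1} + v_{2} + v_{9}  so sig = (2;(1,1,1))
  P={2,5}:  v_{2} + v_{5} = v_{1} + v_{4} + v_{9} + v_{10}  so sig = (2;(1,1,1,1))
  P={3,6}:  v_{3} + v_{6} = v_{1} + v_{9} + v_{11} + v_{12}  so sig = (2;(1,1,1,1))
  P={5,6}:  v_{5} + v_{6} = v_{1} + v_{9} + v_{10} + v_{11}  so sig = (2;(1,1,1,1))
  P={5,7}:  v_{5} + v_{7} = v_{3} + v_{4} + v_{9} + v_{10}  so sig = (2;(1,1,1,1))
  P={5,8}:  v_{5} + v_{8} = v_{1} + v_{3} + v_{4} + v_{9}  so sig = (2;(1,1,1,1))
  P={6,7}:  v_{6} + v_{7} = v_{2} + v_{9} + v_{11} + v_{12}  so sig = (2;(1,1,1,1))
  P={6,10}:  v_{6} + v_{10} = 2·v_{11} + v_{12}  so sig = (2;(1,2))
  P={5,11}:  v_{5} + v_{11} = 2·v_{1} + v_{4} + 2·v_{9} + 2·v_{10}  so sig = (2;(1,2,2,2))
  P={6,8}:  v_{6} + v_{8} = 2·v_{1} + 2·v_{2} + 2·v_{9} + v_{12}  so sig = (2;(1,2,2,2))
  P={4,9,12}:  v_{4} + v_{9} + v_{12} = v_{7}  so sig = (3;(1))
  P={4,11,12}:  v_{4} + v_{11} + v_{12} = v_{2} + v_{10}  so sig = (3;(1,1))
  P={1,2,9,10}:  v_{1} + v_{2} + v_{9} + v_{10} = v_{11}  so sig = (4;(1))
  P={1,2,9,11,12}:  v_{1} + v_{2} + v_{9} + v_{11} + v_{12} = v_{6}  so sig = (5;(1))
  P={1,3,4,9,10}:  v_{1} + v_{3} + v_{4} + v_{9} + v_{10} = v_{5}  so sig = (5;(1))

Sorted signature multiset PRS(X):
[(2;()), (2;()), (2;()), (2;(1,1)), (2;(1,1)), (2;(1,1,1)), (2;(1,1,1)), (2;(1,1,1)), (2;(1,1,1,1)), (2;(1,1,1,1)), (2;(1,1,1,1)), (2;(1,1,1,1)), (2;(1,1,1,1)), (2;(1,1,1,1)), (2;(1,2)), (2;(1,2,2,2)), (2;(1,2,2,2)), (3;(1)), (3;(1,1)), (4;(1)), (5;(1)), (5;(1))]


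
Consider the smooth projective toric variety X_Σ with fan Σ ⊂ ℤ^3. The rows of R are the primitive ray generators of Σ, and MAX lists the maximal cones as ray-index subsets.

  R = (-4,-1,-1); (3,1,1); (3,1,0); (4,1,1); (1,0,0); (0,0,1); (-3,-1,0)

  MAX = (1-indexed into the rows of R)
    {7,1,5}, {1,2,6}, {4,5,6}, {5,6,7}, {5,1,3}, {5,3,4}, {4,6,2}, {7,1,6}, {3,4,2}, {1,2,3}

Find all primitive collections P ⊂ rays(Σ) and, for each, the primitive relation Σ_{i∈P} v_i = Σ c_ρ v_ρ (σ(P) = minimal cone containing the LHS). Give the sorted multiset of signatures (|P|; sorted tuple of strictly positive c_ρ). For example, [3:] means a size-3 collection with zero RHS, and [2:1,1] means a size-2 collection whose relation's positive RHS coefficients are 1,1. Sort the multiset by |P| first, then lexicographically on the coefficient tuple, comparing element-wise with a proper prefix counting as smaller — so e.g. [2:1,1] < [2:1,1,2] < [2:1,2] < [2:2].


The 7 primitive collections of Σ (r=7, n=3):

  {1,4}:  v_{1} + v_{4} = 0  ⇒ sig = [2:]
  {3,7}:  v_{3} + v_{7} = 0  ⇒ sig = [2:]
  {2,5}:  v_{2} + v_{5} = v_{4}  ⇒ sig = [2:1]
  {2,7}:  v_{2} + v_{7} = v_{6}  ⇒ sig = [2:1]
  {3,6}:  v_{3} + v_{6} = v_{2}  ⇒ sig = [2:1]
  {4,7}:  v_{4} + v_{7} = v_{5} + v_{6}  ⇒ sig = [2:1,1]
  {1,5,6}:  v_{1} + v_{5} + v_{6} = v_{7}  ⇒ sig = [3:1]

Signatures (|P|; sorted positive RHS coefficients), sorted:
    [2:]
    [2:]
    [2:1]
    [2:1]
    [2:1]
    [2:1,1]
    [3:1]


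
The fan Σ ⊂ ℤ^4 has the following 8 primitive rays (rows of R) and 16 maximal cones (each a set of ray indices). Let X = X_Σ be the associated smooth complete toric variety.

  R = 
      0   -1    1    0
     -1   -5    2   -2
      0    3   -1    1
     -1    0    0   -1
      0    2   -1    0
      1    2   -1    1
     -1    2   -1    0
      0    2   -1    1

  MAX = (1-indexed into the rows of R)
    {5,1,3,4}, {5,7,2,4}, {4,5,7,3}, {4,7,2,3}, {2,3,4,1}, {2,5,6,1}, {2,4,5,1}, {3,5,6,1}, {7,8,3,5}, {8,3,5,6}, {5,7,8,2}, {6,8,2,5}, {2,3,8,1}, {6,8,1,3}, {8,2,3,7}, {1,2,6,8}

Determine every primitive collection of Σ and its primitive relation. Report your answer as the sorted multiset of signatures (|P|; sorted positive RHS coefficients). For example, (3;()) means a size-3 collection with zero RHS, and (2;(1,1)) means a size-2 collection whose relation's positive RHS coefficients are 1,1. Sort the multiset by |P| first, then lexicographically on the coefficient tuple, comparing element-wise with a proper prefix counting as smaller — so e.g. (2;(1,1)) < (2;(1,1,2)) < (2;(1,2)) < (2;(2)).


7 collections generate NE(X_Σ); each relation:

  {4,6}:  v_{4} + v_{6} = v_{5}  so sig = (2;(1))
  {4,8}:  v_{4} + v_{8} = v_{7}  so sig = (2;(1))
  {6,7}:  v_{6} + v_{7} = v_{5} + v_{8}  so sig = (2;(1,1))
  {1,7}:  v_{1} + v_{7} = v_{2} + 2·v_{3}  so sig = (2;(1,2))
  {2,3,6}:  v_{2} + v_{3} + v_{6} = 0  so sig = (3;())
  {1,5,8}:  v_{1} + v_{5} + v_{8} = v_{3}  so sig = (3;(1))
  {2,3,5}:  v_{2} + v_{3} + v_{5} = v_{4}  so sig = (3;(1))

Hence PRS(X_Σ) =
    |P|=2: 4 collections, coeffs (1), (1), (1,1), (1,2)
    |P|=3: 3 collections, coeffs (), (1), (1)


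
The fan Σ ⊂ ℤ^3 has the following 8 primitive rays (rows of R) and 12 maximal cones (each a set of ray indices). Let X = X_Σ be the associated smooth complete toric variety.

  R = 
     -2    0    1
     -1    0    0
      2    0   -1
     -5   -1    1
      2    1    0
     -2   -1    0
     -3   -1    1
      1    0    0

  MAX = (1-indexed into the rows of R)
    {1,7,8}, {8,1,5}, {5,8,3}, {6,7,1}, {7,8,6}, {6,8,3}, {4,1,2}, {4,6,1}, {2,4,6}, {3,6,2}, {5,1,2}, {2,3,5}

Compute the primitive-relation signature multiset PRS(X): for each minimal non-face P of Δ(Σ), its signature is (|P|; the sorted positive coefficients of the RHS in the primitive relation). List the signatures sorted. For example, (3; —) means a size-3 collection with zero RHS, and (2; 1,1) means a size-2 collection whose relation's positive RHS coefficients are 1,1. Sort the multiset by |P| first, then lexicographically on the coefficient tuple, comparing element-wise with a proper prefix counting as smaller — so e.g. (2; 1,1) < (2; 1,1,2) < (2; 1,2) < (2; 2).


The 12 primitive collections of Σ (r=8, n=3):

  P={1,3}:  v_{1} + v_{3} = 0  so sig = (2; —)
  P={2,8}:  v_{2} + v_{8} = 0  so sig = (2; —)
  P={5,6}:  v_{5} + v_{6} = 0  so sig = (2; —)
  P={2,7}:  v_{2} + v_{7} = v_{1} + v_{6}  so sig = (2; 1,1)
  P={3,4}:  v_{3} + v_{4} = v_{2} + v_{6}  so sig = (2; 1,1)
  P={3,7}:  v_{3} + v_{7} = v_{6} + v_{8}  so sig = (2; 1,1)
  P={4,5}:  v_{4} + v_{5} = v_{1} + v_{2}  so sig = (2; 1,1)
  P={4,8}:  v_{4} + v_{8} = v_{1} + v_{6}  so sig = (2; 1,1)
  P={5,7}:  v_{5} + v_{7} = v_{1} + v_{8}  so sig = (2; 1,1)
  P={4,7}:  v_{4} + v_{7} = 2·v_{1} + 2·v_{6}  so sig = (2; 2,2)
  P={1,2,6}:  v_{1} + v_{2} + v_{6} = v_{4}  so sig = (3; 1)
  P={1,6,8}:  v_{1} + v_{6} + v_{8} = v_{7}  so sig = (3; 1)

Sorted signature multiset PRS(X):
{ (2; —) ×3,  (2; 1,1) ×6,  (2; 2,2),  (3; 1) ×2 }


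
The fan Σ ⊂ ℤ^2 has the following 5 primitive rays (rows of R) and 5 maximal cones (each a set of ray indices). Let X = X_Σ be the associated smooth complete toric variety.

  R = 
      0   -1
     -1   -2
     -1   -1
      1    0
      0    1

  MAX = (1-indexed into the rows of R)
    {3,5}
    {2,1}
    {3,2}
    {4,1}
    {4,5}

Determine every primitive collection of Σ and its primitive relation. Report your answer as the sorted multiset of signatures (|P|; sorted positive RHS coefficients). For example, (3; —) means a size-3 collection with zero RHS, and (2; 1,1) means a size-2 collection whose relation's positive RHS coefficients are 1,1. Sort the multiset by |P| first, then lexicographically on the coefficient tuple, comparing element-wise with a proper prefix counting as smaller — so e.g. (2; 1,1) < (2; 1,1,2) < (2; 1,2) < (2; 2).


|primitive collections| = 5. Relations:

  P={1,5}:  v_{1} + v_{5} = 0  ⟹  sig = (2; —)
  P={1,3}:  v_{1} + v_{3} = v_{2}  ⟹  sig = (2; 1)
  P={2,5}:  v_{2} + v_{5} = v_{3}  ⟹  sig = (2; 1)
  P={3,4}:  v_{3} + v_{4} = v_{1}  ⟹  sig = (2; 1)
  P={2,4}:  v_{2} + v_{4} = 2·v_{1}  ⟹  sig = (2; 2)

Sorted signature multiset PRS(X):
    |P|=2: 5 collections, coeffs (), (1), (1), (1), (2)


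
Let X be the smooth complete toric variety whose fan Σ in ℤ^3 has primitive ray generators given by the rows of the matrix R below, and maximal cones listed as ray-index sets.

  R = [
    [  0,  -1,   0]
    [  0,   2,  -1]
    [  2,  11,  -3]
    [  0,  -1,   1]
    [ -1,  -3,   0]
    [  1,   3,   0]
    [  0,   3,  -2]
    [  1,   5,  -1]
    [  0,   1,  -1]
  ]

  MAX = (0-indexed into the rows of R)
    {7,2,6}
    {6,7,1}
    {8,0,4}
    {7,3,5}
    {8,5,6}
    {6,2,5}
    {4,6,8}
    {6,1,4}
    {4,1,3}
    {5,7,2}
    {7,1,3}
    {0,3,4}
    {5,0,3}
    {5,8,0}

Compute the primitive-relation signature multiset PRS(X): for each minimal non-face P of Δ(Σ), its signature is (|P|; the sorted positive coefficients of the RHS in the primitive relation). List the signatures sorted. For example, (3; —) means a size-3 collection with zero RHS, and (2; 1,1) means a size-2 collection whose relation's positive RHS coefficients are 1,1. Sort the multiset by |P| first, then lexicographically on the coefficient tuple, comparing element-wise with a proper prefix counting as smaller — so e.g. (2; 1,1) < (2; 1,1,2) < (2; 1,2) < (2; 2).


16 collections generate NE(X_Σ); each relation:

  P = {3,8}:  v_{3} + v_{8} = 0 — sig = (2; —)
  P = {4,5}:  v_{4} + v_{5} = 0 — sig = (2; —)
  P = {0,1}:  v_{0} + v_{1} = v_{8} — sig = (2; 1)
  P = {1,5}:  v_{1} + v_{5} = v_{7} — sig = (2; 1)
  P = {1,8}:  v_{1} + v_{8} = v_{6} — sig = (2; 1)
  P = {3,6}:  v_{3} + v_{6} = v_{1} — sig = (2; 1)
  P = {4,7}:  v_{4} + v_{7} = v_{1} — sig = (2; 1)
  P = {0,7}:  v_{0} + v_{7} = v_{5} + v_{8} — sig = (2; 1,1)
  P = {2,4}:  v_{2} + v_{4} = v_{6} + v_{7} — sig = (2; 1,1)
  P = {7,8}:  v_{7} + v_{8} = v_{5} + v_{6} — sig = (2; 1,1)
  P = {0,2}:  v_{0} + v_{2} = 2·v_{5} + v_{6} + v_{8} — sig = (2; 1,1,2)
  P = {1,2}:  v_{1} + v_{2} = v_{6} + 2·v_{7} — sig = (2; 1,2)
  P = {0,6}:  v_{0} + v_{6} = 2·v_{8} — sig = (2; 2)
  P = {2,3}:  v_{2} + v_{3} = 2·v_{7} — sig = (2; 2)
  P = {2,8}:  v_{2} + v_{8} = 2·v_{5} + 2·v_{6} — sig = (2; 2,2)
  P = {5,6,7}:  v_{5} + v_{6} + v_{7} = v_{2} — sig = (3; 1)

Hence PRS(X_Σ) =
[(2; —), (2; —), (2; 1), (2; 1), (2; 1), (2; 1), (2; 1), (2; 1,1), (2; 1,1), (2; 1,1), (2; 1,1,2), (2; 1,2), (2; 2), (2; 2), (2; 2,2), (3; 1)]


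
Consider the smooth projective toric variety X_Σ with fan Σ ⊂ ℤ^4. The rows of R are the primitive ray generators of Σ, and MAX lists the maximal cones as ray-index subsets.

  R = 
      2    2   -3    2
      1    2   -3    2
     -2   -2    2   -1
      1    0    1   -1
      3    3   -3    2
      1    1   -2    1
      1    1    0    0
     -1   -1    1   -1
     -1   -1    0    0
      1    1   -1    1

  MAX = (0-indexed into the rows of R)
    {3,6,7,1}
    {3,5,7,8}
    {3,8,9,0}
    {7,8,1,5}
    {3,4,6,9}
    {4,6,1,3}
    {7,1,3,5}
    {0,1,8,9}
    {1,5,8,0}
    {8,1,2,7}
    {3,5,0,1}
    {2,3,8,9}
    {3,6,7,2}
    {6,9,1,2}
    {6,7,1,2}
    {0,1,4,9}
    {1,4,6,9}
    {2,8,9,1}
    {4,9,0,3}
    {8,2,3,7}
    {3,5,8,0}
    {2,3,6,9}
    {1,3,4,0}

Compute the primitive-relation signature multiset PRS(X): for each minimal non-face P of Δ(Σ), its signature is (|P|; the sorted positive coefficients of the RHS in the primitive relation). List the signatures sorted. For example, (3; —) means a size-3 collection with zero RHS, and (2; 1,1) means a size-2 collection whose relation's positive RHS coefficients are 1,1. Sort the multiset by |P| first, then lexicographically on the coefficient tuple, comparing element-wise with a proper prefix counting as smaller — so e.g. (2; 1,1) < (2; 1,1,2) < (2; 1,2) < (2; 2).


|primitive collections| = 15. Relations:

  {6,8}:  v_{6} + v_{8} = 0  so sig = (2; —)
  {7,9}:  v_{7} + v_{9} = 0  so sig = (2; —)
  {0,6}:  v_{0} + v_{6} = v_{4}  so sig = (2; 1)
  {0,7}:  v_{0} + v_{7} = v_{5}  so sig = (2; 1)
  {2,4}:  v_{2} + v_{4} = v_{9}  so sig = (2; 1)
  {2,5}:  v_{2} + v_{5} = v_{8}  so sig = (2; 1)
  {4,8}:  v_{4} + v_{8} = v_{0}  so sig = (2; 1)
  {5,9}:  v_{5} + v_{9} = v_{0}  so sig = (2; 1)
  {0,2}:  v_{0} + v_{2} = v_{8} + v_{9}  so sig = (2; 1,1)
  {4,7}:  v_{4} + v_{7} = v_{1} + v_{3}  so sig = (2; 1,1)
  {5,6}:  v_{5} + v_{6} = v_{1} + v_{3}  so sig = (2; 1,1)
  {4,5}:  v_{4} + v_{5} = v_{0} + v_{1} + v_{3}  so sig = (2; 1,1,1)
  {1,2,3}:  v_{1} + v_{2} + v_{3} = 0  so sig = (3; —)
  {1,3,8}:  v_{1} + v_{3} + v_{8} = v_{5}  so sig = (3; 1)
  {1,3,9}:  v_{1} + v_{3} + v_{9} = v_{4}  so sig = (3; 1)

Signatures (|P|; sorted positive RHS coefficients), sorted:
    (2; —)
    (2; —)
    (2; 1)
    (2; 1)
    (2; 1)
    (2; 1)
    (2; 1)
    (2; 1)
    (2; 1,1)
    (2; 1,1)
    (2; 1,1)
    (2; 1,1,1)
    (3; —)
    (3; 1)
    (3; 1)


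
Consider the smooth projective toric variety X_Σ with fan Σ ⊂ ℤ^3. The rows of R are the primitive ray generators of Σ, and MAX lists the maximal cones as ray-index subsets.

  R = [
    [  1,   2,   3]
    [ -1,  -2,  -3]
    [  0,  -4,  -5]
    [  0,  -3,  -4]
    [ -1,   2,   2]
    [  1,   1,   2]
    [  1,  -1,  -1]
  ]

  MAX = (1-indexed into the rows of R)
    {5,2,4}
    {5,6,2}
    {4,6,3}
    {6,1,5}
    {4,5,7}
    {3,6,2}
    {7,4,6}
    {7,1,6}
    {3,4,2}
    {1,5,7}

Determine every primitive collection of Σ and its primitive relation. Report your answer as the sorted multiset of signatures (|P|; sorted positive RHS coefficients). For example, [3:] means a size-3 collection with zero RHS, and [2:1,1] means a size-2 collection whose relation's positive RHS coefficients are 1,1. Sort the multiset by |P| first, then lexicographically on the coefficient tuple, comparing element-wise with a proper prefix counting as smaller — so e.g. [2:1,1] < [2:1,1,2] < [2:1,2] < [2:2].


9 minimal non-faces of Δ(Σ) (on 7 rays):

  P = {1,2}:  v_{1} + v_{2} = 0  ⟹  sig = [2:]
  P = {1,4}:  v_{1} + v_{4} = v_{7}  ⟹  sig = [2:1]
  P = {2,7}:  v_{2} + v_{7} = v_{4}  ⟹  sig = [2:1]
  P = {3,5}:  v_{3} + v_{5} = v_{2}  ⟹  sig = [2:1]
  P = {1,3}:  v_{1} + v_{3} = v_{4} + v_{6}  ⟹  sig = [2:1,1]
  P = {3,7}:  v_{3} + v_{7} = 2·v_{4} + v_{6}  ⟹  sig = [2:1,2]
  P = {4,5,6}:  v_{4} + v_{5} + v_{6} = 0  ⟹  sig = [3:]
  P = {2,4,6}:  v_{2} + v_{4} + v_{6} = v_{3}  ⟹  sig = [3:1]
  P = {5,6,7}:  v_{5} + v_{6} + v_{7} = v_{1}  ⟹  sig = [3:1]

so the primitive-relation signature multiset is
    |P|=2: 6 collections, coeffs (), (1), (1), (1), (1,1), (1,2)
    |P|=3: 3 collections, coeffs (), (1), (1)


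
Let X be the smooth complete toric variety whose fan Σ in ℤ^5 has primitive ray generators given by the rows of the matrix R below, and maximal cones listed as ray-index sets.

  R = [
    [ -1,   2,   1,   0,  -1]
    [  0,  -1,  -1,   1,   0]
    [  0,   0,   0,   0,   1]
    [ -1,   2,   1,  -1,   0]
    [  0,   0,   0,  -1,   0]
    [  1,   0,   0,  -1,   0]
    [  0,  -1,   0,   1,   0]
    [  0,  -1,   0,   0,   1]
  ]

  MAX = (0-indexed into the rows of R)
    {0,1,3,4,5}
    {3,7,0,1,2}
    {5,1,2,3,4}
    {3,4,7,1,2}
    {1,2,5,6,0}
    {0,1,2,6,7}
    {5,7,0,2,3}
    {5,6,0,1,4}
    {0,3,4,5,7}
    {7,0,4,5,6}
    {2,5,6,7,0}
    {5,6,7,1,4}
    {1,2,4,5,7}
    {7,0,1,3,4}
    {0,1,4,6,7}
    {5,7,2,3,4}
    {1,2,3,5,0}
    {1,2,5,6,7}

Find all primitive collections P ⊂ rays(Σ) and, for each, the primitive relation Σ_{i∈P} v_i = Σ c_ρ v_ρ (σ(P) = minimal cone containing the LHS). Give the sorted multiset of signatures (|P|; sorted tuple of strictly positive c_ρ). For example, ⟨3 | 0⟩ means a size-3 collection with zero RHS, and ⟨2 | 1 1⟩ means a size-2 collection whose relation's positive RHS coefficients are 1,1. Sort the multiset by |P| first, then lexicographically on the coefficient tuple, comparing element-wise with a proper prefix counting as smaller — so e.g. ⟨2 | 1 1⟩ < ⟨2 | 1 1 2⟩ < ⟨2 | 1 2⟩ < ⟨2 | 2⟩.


Δ(Σ) — 8 vertices, 5 min non-faces:

  • {3,6}:  v_{3} + v_{6} = v_{0} + v_{7}  ⟹  sig = ⟨2 | 1 1⟩
  • {0,2,4}:  v_{0} + v_{2} + v_{4} = v_{3}  ⟹  sig = ⟨3 | 1⟩
  • {2,4,6}:  v_{2} + v_{4} + v_{6} = v_{7}  ⟹  sig = ⟨3 | 1⟩
  • {0,1,5,7}:  v_{0} + v_{1} + v_{5} + v_{7} = 0  ⟹  sig = ⟨4 | 0⟩
  • {1,3,5,7}:  v_{1} + v_{3} + v_{5} + v_{7} = v_{2} + v_{4}  ⟹  sig = ⟨4 | 1 1⟩

so the primitive-relation signature multiset is
{ ⟨2 | 1 1⟩,  ⟨3 | 1⟩ ×2,  ⟨4 | 0⟩,  ⟨4 | 1 1⟩ }


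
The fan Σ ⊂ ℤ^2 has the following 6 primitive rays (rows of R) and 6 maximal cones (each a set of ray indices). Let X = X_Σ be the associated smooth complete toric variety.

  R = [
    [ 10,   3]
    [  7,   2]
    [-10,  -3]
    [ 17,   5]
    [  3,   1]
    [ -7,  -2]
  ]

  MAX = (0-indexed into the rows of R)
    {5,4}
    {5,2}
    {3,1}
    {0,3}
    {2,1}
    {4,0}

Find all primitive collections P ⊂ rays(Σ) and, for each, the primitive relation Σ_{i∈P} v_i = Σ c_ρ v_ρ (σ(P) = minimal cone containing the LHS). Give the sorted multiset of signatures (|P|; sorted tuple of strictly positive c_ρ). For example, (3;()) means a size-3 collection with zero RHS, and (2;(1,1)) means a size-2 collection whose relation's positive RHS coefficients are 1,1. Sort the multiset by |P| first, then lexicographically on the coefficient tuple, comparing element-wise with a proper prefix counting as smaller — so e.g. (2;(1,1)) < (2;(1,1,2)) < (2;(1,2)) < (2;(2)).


9 minimal non-faces of Δ(Σ) (on 6 rays):

  {0,2}:  v_{0} + v_{2} = 0 — sig = (2;())
  {1,5}:  v_{1} + v_{5} = 0 — sig = (2;())
  {0,1}:  v_{0} + v_{1} = v_{3} — sig = (2;(1))
  {0,5}:  v_{0} + v_{5} = v_{4} — sig = (2;(1))
  {1,4}:  v_{1} + v_{4} = v_{0} — sig = (2;(1))
  {2,3}:  v_{2} + v_{3} = v_{1} — sig = (2;(1))
  {2,4}:  v_{2} + v_{4} = v_{5} — sig = (2;(1))
  {3,5}:  v_{3} + v_{5} = v_{0} — sig = (2;(1))
  {3,4}:  v_{3} + v_{4} = 2·v_{0} — sig = (2;(2))

so the primitive-relation signature multiset is
{ (2;()) ×2,  (2;(1)) ×6,  (2;(2)) }


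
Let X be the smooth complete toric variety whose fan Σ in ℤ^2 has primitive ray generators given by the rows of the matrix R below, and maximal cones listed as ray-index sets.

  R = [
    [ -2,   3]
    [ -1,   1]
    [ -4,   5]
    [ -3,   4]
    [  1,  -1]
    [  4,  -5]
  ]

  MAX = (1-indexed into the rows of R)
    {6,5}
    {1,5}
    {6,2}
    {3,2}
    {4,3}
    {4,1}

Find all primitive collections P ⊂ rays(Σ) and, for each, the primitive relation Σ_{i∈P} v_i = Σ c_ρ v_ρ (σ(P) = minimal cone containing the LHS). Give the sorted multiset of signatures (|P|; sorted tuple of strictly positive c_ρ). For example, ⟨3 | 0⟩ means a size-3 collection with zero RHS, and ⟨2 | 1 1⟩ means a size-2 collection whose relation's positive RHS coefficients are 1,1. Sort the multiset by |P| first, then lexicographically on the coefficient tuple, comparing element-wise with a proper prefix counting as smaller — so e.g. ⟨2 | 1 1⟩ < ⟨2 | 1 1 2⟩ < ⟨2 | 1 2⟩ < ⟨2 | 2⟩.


Primitive collections (9):

  • {2,5}:  v_{2} + v_{5} = 0  ⇒ sig = ⟨2 | 0⟩
  • {3,6}:  v_{3} + v_{6} = 0  ⇒ sig = ⟨2 | 0⟩
  • {1,2}:  v_{1} + v_{2} = v_{4}  ⇒ sig = ⟨2 | 1⟩
  • {2,4}:  v_{2} + v_{4} = v_{3}  ⇒ sig = ⟨2 | 1⟩
  • {3,5}:  v_{3} + v_{5} = v_{4}  ⇒ sig = ⟨2 | 1⟩
  • {4,5}:  v_{4} + v_{5} = v_{1}  ⇒ sig = ⟨2 | 1⟩
  • {4,6}:  v_{4} + v_{6} = v_{5}  ⇒ sig = ⟨2 | 1⟩
  • {1,3}:  v_{1} + v_{3} = 2·v_{4}  ⇒ sig = ⟨2 | 2⟩
  • {1,6}:  v_{1} + v_{6} = 2·v_{5}  ⇒ sig = ⟨2 | 2⟩

Hence PRS(X_Σ) =
{ ⟨2 | 0⟩ ×2,  ⟨2 | 1⟩ ×5,  ⟨2 | 2⟩ ×2 }


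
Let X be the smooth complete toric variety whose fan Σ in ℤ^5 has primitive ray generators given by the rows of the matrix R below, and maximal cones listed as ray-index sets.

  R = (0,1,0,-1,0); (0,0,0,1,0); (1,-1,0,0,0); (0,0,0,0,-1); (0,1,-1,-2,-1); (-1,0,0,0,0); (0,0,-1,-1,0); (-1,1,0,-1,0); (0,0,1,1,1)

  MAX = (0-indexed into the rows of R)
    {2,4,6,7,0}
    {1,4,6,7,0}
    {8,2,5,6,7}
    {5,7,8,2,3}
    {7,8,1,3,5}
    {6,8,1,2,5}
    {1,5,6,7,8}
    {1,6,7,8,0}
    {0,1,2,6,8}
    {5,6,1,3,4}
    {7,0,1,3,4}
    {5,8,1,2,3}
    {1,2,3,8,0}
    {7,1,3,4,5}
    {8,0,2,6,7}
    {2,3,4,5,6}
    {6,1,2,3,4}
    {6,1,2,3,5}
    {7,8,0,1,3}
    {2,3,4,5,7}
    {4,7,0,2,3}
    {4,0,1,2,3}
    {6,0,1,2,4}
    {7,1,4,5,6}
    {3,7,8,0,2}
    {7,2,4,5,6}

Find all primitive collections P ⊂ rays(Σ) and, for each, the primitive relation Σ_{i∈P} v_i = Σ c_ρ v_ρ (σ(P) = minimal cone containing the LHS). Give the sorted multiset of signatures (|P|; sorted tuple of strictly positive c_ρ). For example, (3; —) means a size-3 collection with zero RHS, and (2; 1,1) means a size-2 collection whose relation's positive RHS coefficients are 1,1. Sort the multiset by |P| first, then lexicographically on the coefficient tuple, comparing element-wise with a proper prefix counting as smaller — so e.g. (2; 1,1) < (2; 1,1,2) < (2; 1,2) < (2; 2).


7 minimal non-faces of Δ(Σ) (on 9 rays):

  • {0,5}:  v_{0} + v_{5} = v_{7} — sig = (2; 1)
  • {4,8}:  v_{4} + v_{8} = v_{0} — sig = (2; 1)
  • {1,2,7}:  v_{1} + v_{2} + v_{7} = 0 — sig = (3; —)
  • {3,6,8}:  v_{3} + v_{6} + v_{8} = 0 — sig = (3; —)
  • {0,3,6}:  v_{0} + v_{3} + v_{6} = v_{4} — sig = (3; 1)
  • {3,6,7}:  v_{3} + v_{6} + v_{7} = v_{4} + v_{5} — sig = (3; 1,1)
  • {1,2,4,5}:  v_{1} + v_{2} + v_{4} + v_{5} = v_{3} + v_{6} — sig = (4; 1,1)

Signatures (|P|; sorted positive RHS coefficients), sorted:
    (2; 1)
    (2; 1)
    (3; —)
    (3; —)
    (3; 1)
    (3; 1,1)
    (4; 1,1)


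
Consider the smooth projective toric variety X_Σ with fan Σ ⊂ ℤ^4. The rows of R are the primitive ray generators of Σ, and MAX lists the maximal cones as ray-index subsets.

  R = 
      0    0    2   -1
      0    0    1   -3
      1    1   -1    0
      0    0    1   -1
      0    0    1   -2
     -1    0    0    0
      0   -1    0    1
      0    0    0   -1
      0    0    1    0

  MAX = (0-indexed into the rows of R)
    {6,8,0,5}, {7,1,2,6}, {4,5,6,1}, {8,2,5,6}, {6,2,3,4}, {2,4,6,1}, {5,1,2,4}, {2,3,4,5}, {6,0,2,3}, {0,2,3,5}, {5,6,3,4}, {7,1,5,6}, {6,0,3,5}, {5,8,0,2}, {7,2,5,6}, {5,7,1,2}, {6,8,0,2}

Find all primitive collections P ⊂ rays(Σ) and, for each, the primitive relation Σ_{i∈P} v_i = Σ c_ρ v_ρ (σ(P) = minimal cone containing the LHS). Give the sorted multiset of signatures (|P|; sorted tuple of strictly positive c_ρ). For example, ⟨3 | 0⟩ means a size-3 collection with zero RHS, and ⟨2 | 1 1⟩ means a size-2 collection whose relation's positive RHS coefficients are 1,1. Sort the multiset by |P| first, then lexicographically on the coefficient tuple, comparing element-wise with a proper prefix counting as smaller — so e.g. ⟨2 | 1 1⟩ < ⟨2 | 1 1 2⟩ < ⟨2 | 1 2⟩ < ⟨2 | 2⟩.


Σ has 14 primitive collections:

  {3,7}:  v_{3} + v_{7} = v_{4}  ⟹  sig = ⟨2 | 1⟩
  {3,8}:  v_{3} + v_{8} = v_{0}  ⟹  sig = ⟨2 | 1⟩
  {4,7}:  v_{4} + v_{7} = v_{1}  ⟹  sig = ⟨2 | 1⟩
  {7,8}:  v_{7} + v_{8} = v_{3}  ⟹  sig = ⟨2 | 1⟩
  {1,8}:  v_{1} + v_{8} = v_{3} + v_{4}  ⟹  sig = ⟨2 | 1 1⟩
  {0,1}:  v_{0} + v_{1} = 2·v_{3} + v_{4}  ⟹  sig = ⟨2 | 1 2⟩
  {0,7}:  v_{0} + v_{7} = 2·v_{3}  ⟹  sig = ⟨2 | 2⟩
  {1,3}:  v_{1} + v_{3} = 2·v_{4}  ⟹  sig = ⟨2 | 2⟩
  {4,8}:  v_{4} + v_{8} = 2·v_{3}  ⟹  sig = ⟨2 | 2⟩
  {0,4}:  v_{0} + v_{4} = 3·v_{3}  ⟹  sig = ⟨2 | 3⟩
  {2,3,5,6}:  v_{2} + v_{3} + v_{5} + v_{6} = 0  ⟹  sig = ⟨4 | 0⟩
  {0,2,5,6}:  v_{0} + v_{2} + v_{5} + v_{6} = v_{8}  ⟹  sig = ⟨4 | 1⟩
  {2,4,5,6}:  v_{2} + v_{4} + v_{5} + v_{6} = v_{7}  ⟹  sig = ⟨4 | 1⟩
  {1,2,5,6}:  v_{1} + v_{2} + v_{5} + v_{6} = 2·v_{7}  ⟹  sig = ⟨4 | 2⟩

Signatures (|P|; sorted positive RHS coefficients), sorted:
    ⟨2 | 1⟩
    ⟨2 | 1⟩
    ⟨2 | 1⟩
    ⟨2 | 1⟩
    ⟨2 | 1 1⟩
    ⟨2 | 1 2⟩
    ⟨2 | 2⟩
    ⟨2 | 2⟩
    ⟨2 | 2⟩
    ⟨2 | 3⟩
    ⟨4 | 0⟩
    ⟨4 | 1⟩
    ⟨4 | 1⟩
    ⟨4 | 2⟩


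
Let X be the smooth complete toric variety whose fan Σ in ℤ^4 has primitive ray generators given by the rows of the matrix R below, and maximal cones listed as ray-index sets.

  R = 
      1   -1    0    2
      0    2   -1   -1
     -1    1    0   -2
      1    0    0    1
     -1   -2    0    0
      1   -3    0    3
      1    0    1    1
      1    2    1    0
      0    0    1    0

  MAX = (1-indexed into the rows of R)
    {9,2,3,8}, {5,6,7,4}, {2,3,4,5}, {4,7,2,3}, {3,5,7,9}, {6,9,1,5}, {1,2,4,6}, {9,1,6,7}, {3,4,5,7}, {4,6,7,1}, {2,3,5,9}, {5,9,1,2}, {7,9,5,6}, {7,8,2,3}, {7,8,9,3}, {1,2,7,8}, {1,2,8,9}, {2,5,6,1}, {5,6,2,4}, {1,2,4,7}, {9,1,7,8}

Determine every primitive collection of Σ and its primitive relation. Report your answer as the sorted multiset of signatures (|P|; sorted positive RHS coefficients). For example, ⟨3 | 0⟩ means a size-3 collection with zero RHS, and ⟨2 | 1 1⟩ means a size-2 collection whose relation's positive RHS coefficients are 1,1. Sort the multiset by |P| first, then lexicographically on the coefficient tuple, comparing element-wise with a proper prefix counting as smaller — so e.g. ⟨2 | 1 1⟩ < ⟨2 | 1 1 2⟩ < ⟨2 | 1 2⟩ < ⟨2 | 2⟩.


Δ(Σ) — 9 vertices, 12 min non-faces:

  P = {1,3}:  v_{1} + v_{3} = 0  →  sig = ⟨2 | 0⟩
  P = {4,9}:  v_{4} + v_{9} = v_{7}  →  sig = ⟨2 | 1⟩
  P = {5,8}:  v_{5} + v_{8} = v_{9}  →  sig = ⟨2 | 1⟩
  P = {3,6}:  v_{3} + v_{6} = v_{4} + v_{5}  →  sig = ⟨2 | 1 1⟩
  P = {6,8}:  v_{6} + v_{8} = v_{1} + v_{7}  →  sig = ⟨2 | 1 1⟩
  P = {4,8}:  v_{4} + v_{8} = v_{2} + 2·v_{7}  →  sig = ⟨2 | 1 2⟩
  P = {2,5,7}:  v_{2} + v_{5} + v_{7} = 0  →  sig = ⟨3 | 0⟩
  P = {1,4,5}:  v_{1} + v_{4} + v_{5} = v_{6}  →  sig = ⟨3 | 1⟩
  P = {2,6,9}:  v_{2} + v_{6} + v_{9} = v_{1}  →  sig = ⟨3 | 1⟩
  P = {2,7,9}:  v_{2} + v_{7} + v_{9} = v_{8}  →  sig = ⟨3 | 1⟩
  P = {1,5,7}:  v_{1} + v_{5} + v_{7} = v_{6} + v_{9}  →  sig = ⟨3 | 1 1⟩
  P = {2,6,7}:  v_{2} + v_{6} + v_{7} = v_{1} + v_{4}  →  sig = ⟨3 | 1 1⟩

Sorted signature multiset PRS(X):
[⟨2 | 0⟩, ⟨2 | 1⟩, ⟨2 | 1⟩, ⟨2 | 1 1⟩, ⟨2 | 1 1⟩, ⟨2 | 1 2⟩, ⟨3 | 0⟩, ⟨3 | 1⟩, ⟨3 | 1⟩, ⟨3 | 1⟩, ⟨3 | 1 1⟩, ⟨3 | 1 1⟩]


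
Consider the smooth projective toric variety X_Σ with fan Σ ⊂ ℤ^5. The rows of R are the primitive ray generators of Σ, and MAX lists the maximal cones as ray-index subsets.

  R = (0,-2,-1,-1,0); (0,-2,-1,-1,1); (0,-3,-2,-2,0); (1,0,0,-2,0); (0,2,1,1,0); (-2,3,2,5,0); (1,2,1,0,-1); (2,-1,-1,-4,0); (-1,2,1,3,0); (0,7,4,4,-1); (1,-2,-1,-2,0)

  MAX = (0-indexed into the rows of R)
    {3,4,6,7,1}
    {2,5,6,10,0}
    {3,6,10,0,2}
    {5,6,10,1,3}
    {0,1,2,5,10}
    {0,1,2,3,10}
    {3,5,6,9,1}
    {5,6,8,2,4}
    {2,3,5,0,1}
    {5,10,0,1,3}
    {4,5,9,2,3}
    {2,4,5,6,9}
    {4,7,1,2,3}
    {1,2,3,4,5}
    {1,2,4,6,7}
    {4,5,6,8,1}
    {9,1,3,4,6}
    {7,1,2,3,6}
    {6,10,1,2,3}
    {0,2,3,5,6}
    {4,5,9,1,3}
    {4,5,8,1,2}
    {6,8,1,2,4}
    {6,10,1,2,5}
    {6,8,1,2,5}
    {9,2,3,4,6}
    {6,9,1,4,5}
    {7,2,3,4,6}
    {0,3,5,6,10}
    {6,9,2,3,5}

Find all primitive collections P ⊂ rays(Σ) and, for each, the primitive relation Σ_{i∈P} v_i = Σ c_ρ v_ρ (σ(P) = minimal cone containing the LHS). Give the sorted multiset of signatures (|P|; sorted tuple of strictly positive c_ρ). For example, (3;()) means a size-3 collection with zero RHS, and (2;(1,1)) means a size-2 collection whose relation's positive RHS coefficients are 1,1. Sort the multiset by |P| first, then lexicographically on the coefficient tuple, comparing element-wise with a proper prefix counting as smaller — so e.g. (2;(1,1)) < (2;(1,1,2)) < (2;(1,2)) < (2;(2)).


The 20 primitive collections of Σ (r=11, n=5):

  P={0,4}:  v_{0} + v_{4} = 0  ⇒ sig = (2;())
  P={3,8}:  v_{3} + v_{8} = v_{4}  ⇒ sig = (2;(1))
  P={5,7}:  v_{5} + v_{7} = v_{4}  ⇒ sig = (2;(1))
  P={4,10}:  v_{4} + v_{10} = v_{1} + v_{6}  ⇒ sig = (2;(1,1))
  P={0,9}:  v_{0} + v_{9} = v_{3} + v_{5} + v_{6}  ⇒ sig = (2;(1,1,1))
  P={0,7}:  v_{0} + v_{7} = v_{1} + v_{2} + v_{3} + v_{6}  ⇒ sig = (2;(1,1,1,1))
  P={0,8}:  v_{0} + v_{8} = v_{1} + v_{2} + v_{5} + v_{6}  ⇒ sig = (2;(1,1,1,1))
  P={7,8}:  v_{7} + v_{8} = v_{1} + v_{2} + 2·v_{4} + v_{6}  ⇒ sig = (2;(1,1,1,2))
  P={9,10}:  v_{9} + v_{10} = v_{1} + v_{3} + v_{5} + 2·v_{6}  ⇒ sig = (2;(1,1,1,2))
  P={7,9}:  v_{7} + v_{9} = v_{3} + 2·v_{4} + v_{6}  ⇒ sig = (2;(1,1,2))
  P={8,9}:  v_{8} + v_{9} = 2·v_{4} + v_{5} + v_{6}  ⇒ sig = (2;(1,1,2))
  P={7,10}:  v_{7} + v_{10} = 2·v_{1} + v_{2} + v_{3} + 2·v_{6}  ⇒ sig = (2;(1,1,2,2))
  P={8,10}:  v_{8} + v_{10} = 2·v_{1} + v_{2} + v_{5} + 2·v_{6}  ⇒ sig = (2;(1,1,2,2))
  P={0,1,6}:  v_{0} + v_{1} + v_{6} = v_{10}  ⇒ sig = (3;(1))
  P={1,2,9}:  v_{1} + v_{2} + v_{9} = v_{4}  ⇒ sig = (3;(1))
  P={2,3,5,10}:  v_{2} + v_{3} + v_{5} + v_{10} = v_{0}  ⇒ sig = (4;(1))
  P={3,4,5,6}:  v_{3} + v_{4} + v_{5} + v_{6} = v_{9}  ⇒ sig = (4;(1))
  P={1,2,3,5,6}:  v_{1} + v_{2} + v_{3} + v_{5} + v_{6} = 0  ⇒ sig = (5;())
  P={1,2,3,4,6}:  v_{1} + v_{2} + v_{3} + v_{4} + v_{6} = v_{7}  ⇒ sig = (5;(1))
  P={1,2,4,5,6}:  v_{1} + v_{2} + v_{4} + v_{5} + v_{6} = v_{8}  ⇒ sig = (5;(1))

Hence PRS(X_Σ) =
{ (2;()),  (2;(1)) ×2,  (2;(1,1)),  (2;(1,1,1)),  (2;(1,1,1,1)) ×2,  (2;(1,1,1,2)) ×2,  (2;(1,1,2)) ×2,  (2;(1,1,2,2)) ×2,  (3;(1)) ×2,  (4;(1)) ×2,  (5;()),  (5;(1)) ×2 }


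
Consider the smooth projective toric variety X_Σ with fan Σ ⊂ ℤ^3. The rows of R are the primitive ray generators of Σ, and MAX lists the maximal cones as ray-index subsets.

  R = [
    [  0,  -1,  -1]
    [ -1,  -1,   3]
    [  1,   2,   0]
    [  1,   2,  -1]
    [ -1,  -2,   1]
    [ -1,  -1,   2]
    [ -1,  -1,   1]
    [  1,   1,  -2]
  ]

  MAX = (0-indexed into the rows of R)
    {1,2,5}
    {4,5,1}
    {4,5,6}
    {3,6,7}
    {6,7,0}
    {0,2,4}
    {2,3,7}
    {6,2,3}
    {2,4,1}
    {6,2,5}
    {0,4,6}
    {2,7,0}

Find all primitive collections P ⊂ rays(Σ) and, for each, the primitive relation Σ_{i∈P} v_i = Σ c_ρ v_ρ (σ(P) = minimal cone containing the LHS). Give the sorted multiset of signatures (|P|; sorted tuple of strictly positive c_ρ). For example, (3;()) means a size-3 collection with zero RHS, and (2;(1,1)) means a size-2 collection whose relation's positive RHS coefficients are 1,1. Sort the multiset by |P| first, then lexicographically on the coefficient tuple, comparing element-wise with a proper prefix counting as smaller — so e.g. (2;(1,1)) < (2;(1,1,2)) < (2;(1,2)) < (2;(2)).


Minimal non-faces — 14 found among 8 rays, 12 max cones:

  P={3,4}:  v_{3} + v_{4} = 0 ; sig = (2;())
  P={5,7}:  v_{5} + v_{7} = 0 ; sig = (2;())
  P={0,3}:  v_{0} + v_{3} = v_{7} ; sig = (2;(1))
  P={0,5}:  v_{0} + v_{5} = v_{4} ; sig = (2;(1))
  P={4,7}:  v_{4} + v_{7} = v_{0} ; sig = (2;(1))
  P={1,3}:  v_{1} + v_{3} = v_{2} + v_{5} ; sig = (2;(1,1))
  P={1,7}:  v_{1} + v_{7} = v_{2} + v_{4} ; sig = (2;(1,1))
  P={3,5}:  v_{3} + v_{5} = v_{2} + v_{6} ; sig = (2;(1,1))
  P={0,1}:  v_{0} + v_{1} = v_{2} + 2·v_{4} ; sig = (2;(1,2))
  P={1,6}:  v_{1} + v_{6} = 2·v_{5} ; sig = (2;(2))
  P={0,2,6}:  v_{0} + v_{2} + v_{6} = 0 ; sig = (3;())
  P={2,4,5}:  v_{2} + v_{4} + v_{5} = v_{1} ; sig = (3;(1))
  P={2,4,6}:  v_{2} + v_{4} + v_{6} = v_{5} ; sig = (3;(1))
  P={2,6,7}:  v_{2} + v_{6} + v_{7} = v_{3} ; sig = (3;(1))

Sorted signature multiset PRS(X):
    |P|=2: 10 collections, coeffs (), (), (1), (1), (1), (1,1), (1,1), (1,1), (1,2), (2)
    |P|=3: 4 collections, coeffs (), (1), (1), (1)
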